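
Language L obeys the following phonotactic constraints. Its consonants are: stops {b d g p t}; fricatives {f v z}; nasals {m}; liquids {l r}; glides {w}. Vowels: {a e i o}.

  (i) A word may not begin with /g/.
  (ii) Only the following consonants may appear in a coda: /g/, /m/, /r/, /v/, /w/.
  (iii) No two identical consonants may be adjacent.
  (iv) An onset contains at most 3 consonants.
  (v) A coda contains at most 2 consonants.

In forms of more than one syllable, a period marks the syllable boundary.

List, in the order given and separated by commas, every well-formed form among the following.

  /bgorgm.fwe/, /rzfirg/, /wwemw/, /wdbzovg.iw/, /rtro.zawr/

/bgorgm.fwe/ — violates constraint (v): syllable 1 coda /rgm/ has 3 consonants (> 2) → ill-formed
/rzfirg/ — σ1 onset /rzf/ (3C), coda /rg/ (2C) ok → well-formed
/wwemw/ — violates constraint (iii): adjacent identical consonants /ww/ → ill-formed
/wdbzovg.iw/ — violates constraint (iv): syllable 1 onset /wdbz/ has 4 consonants (> 3) → ill-formed
/rtro.zawr/ — σ1 onset /rtr/ (3C), coda /∅/ ok; σ2 onset /z/, coda /wr/ (2C) ok → well-formed

/rzfirg/, /rtro.zawr/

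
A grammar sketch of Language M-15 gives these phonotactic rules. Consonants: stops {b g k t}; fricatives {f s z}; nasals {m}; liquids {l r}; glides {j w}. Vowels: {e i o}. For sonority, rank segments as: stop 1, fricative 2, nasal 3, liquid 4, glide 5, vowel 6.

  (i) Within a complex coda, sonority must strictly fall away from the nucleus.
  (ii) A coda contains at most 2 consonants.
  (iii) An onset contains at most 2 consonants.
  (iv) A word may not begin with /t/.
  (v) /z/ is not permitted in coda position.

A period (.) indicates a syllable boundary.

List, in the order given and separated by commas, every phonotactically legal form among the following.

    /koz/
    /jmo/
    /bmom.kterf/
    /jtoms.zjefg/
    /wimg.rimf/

/koz/ — violates constraint (v): syllable 1 coda contains /z/ → phonotactically illegal
/jmo/ — σ1 onset /jm/ (2C), coda /∅/ ok → phonotactically legal
/bmom.kterf/ — σ1 onset /bm/ (2C), coda /m/ ok; σ2 onset /kt/ (2C), coda /rf/ (4→2 falls) ok → phonotactically legal
/jtoms.zjefg/ — σ1 onset /jt/ (2C), coda /ms/ (3→2 falls) ok; σ2 onset /zj/ (2C), coda /fg/ (2→1 falls) ok → phonotactically legal
/wimg.rimf/ — σ1 onset /w/, coda /mg/ (3→1 falls) ok; σ2 onset /r/, coda /mf/ (3→2 falls) ok → phonotactically legal

/jmo/, /bmom.kterf/, /jtoms.zjefg/, /wimg.rimf/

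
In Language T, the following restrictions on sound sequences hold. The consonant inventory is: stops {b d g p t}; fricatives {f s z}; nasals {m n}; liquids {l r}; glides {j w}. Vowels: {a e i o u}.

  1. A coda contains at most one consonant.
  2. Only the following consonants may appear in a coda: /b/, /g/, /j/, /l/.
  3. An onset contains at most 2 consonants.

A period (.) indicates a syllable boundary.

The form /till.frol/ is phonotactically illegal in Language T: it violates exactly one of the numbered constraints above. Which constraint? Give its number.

1

/till.frol/: syllable 1 coda /ll/ has 2 consonants (> 1).
This is a violation of constraint 1: "A coda contains at most one consonant."
The remaining constraints (2, 3) are satisfied.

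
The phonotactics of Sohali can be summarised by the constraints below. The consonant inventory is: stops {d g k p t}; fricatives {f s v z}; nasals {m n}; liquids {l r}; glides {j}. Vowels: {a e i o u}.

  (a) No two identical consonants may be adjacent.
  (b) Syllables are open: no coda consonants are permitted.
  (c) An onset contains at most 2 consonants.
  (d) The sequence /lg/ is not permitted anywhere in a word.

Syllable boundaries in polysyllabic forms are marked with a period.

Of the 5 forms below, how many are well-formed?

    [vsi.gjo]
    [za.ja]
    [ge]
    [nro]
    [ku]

[vsi.gjo] — σ1 onset /vs/ (2C), coda /∅/ ok; σ2 onset /gj/ (2C), coda /∅/ ok → well-formed
[za.ja] — σ1 onset /z/, coda /∅/ ok; σ2 onset /j/, coda /∅/ ok → well-formed
[ge] — σ1 onset /g/, coda /∅/ ok → well-formed
[nro] — σ1 onset /nr/ (2C), coda /∅/ ok → well-formed
[ku] — σ1 onset /k/, coda /∅/ ok → well-formed
Well-formed: [vsi.gjo], [za.ja], [ge], [nro], [ku] → 5.

5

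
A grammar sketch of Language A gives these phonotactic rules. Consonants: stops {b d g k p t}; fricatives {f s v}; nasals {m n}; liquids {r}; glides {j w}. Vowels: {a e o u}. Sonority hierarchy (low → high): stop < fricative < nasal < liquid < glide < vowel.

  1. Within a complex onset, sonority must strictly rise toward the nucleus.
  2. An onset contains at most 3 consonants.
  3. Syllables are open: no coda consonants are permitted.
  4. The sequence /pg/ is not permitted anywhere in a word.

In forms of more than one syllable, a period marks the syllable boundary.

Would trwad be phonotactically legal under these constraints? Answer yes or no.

no

trwad — violates constraint 3: syllable 1 coda /d/ has 1 consonant (> 0) → phonotactically illegal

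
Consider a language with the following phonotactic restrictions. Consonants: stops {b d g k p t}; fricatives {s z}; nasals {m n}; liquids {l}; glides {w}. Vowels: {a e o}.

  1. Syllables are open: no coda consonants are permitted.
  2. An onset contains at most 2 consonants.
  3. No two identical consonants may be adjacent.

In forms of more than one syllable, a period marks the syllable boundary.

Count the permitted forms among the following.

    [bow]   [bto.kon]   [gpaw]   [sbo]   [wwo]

[bow] — violates constraint 1: syllable 1 coda /w/ has 1 consonant (> 0) → not permitted
[bto.kon] — violates constraint 1: syllable 2 coda /n/ has 1 consonant (> 0) → not permitted
[gpaw] — violates constraint 1: syllable 1 coda /w/ has 1 consonant (> 0) → not permitted
[sbo] — σ1 onset /sb/ (2C), coda /∅/ ok → permitted
[wwo] — violates constraint 3: adjacent identical consonants /ww/ → not permitted
Permitted: [sbo] → 1.

1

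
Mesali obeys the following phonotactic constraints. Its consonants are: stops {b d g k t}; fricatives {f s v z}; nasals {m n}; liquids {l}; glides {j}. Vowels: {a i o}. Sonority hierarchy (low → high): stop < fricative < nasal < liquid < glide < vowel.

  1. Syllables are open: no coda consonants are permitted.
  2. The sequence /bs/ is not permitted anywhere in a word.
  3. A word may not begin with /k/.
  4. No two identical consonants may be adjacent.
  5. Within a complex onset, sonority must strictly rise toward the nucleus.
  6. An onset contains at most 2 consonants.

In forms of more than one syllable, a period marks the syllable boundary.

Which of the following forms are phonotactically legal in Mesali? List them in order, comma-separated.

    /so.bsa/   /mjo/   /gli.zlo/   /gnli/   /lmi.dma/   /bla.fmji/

/mjo/, /gli.zlo/

/so.bsa/ — violates constraint 2: contains banned sequence /bs/ → phonotactically illegal
/mjo/ — σ1 onset /mj/ (3→5 rises), coda /∅/ ok → phonotactically legal
/gli.zlo/ — σ1 onset /gl/ (1→4 rises), coda /∅/ ok; σ2 onset /zl/ (2→4 rises), coda /∅/ ok → phonotactically legal
/gnli/ — violates constraint 6: syllable 1 onset /gnl/ has 3 consonants (> 2) → phonotactically illegal
/lmi.dma/ — violates constraint 5: syllable 1 onset /lm/: /l/ (liquid, 4) → /m/ (nasal, 3) does not rise → phonotactically illegal
/bla.fmji/ — violates constraint 6: syllable 2 onset /fmj/ has 3 consonants (> 2) → phonotactically illegal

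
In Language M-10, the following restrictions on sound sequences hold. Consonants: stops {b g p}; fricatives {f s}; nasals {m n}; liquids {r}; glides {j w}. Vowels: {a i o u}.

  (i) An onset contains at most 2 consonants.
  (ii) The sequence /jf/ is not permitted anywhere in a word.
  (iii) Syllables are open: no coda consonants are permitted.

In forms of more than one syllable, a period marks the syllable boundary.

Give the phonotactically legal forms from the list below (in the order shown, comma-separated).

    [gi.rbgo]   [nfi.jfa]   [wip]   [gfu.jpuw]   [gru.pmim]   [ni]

[gi.rbgo] — violates constraint (i): syllable 2 onset /rbg/ has 3 consonants (> 2) → phonotactically illegal
[nfi.jfa] — violates constraint (ii): contains banned sequence /jf/ → phonotactically illegal
[wip] — violates constraint (iii): syllable 1 coda /p/ has 1 consonant (> 0) → phonotactically illegal
[gfu.jpuw] — violates constraint (iii): syllable 2 coda /w/ has 1 consonant (> 0) → phonotactically illegal
[gru.pmim] — violates constraint (iii): syllable 2 coda /m/ has 1 consonant (> 0) → phonotactically illegal
[ni] — σ1 onset /n/, coda /∅/ ok → phonotactically legal

[ni]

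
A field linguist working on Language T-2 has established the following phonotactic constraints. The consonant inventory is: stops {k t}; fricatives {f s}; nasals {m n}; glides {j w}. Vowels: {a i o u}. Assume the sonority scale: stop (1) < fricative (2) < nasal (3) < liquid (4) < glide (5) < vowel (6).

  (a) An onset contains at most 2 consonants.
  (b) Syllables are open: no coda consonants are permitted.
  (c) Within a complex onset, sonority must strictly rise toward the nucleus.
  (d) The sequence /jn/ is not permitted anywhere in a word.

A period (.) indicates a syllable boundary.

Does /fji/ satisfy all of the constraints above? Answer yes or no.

/fji/ — σ1 onset /fj/ (2→5 rises), coda /∅/ ok → phonotactically legal

yes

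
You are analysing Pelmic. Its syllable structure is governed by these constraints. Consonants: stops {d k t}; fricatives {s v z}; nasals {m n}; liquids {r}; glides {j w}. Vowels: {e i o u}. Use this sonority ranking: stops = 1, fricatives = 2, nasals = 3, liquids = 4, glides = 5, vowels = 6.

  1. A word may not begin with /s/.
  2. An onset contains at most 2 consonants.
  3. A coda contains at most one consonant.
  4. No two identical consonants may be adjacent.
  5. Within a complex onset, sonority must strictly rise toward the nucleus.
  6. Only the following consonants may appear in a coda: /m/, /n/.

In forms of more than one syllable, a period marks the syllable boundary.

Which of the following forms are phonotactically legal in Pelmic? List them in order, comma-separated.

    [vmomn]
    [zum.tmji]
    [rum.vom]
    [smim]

[vmomn] — violates constraint 3: syllable 1 coda /mn/ has 2 consonants (> 1) → phonotactically illegal
[zum.tmji] — violates constraint 2: syllable 2 onset /tmj/ has 3 consonants (> 2) → phonotactically illegal
[rum.vom] — σ1 onset /r/, coda /m/ ok; σ2 onset /v/, coda /m/ ok → phonotactically legal
[smim] — violates constraint 1: word begins with /s/ → phonotactically illegal

[rum.vom]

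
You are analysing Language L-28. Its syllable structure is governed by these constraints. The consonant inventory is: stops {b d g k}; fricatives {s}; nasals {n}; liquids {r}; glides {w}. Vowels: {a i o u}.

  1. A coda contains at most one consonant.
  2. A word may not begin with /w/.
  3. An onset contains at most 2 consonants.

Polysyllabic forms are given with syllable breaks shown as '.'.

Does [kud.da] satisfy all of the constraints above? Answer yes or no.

yes

[kud.da] — σ1 onset /k/, coda /d/ ok; σ2 onset /d/, coda /∅/ ok → permitted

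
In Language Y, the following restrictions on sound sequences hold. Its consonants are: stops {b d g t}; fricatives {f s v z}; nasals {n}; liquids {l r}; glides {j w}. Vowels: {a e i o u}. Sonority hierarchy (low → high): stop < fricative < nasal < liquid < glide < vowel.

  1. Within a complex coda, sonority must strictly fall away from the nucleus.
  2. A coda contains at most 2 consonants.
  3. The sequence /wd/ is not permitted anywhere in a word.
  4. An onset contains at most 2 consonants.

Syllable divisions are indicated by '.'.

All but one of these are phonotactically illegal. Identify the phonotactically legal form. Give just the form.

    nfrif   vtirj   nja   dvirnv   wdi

nja

nfrif — violates constraint 4: syllable 1 onset /nfr/ has 3 consonants (> 2) → phonotactically illegal
vtirj — violates constraint 1: syllable 1 coda /rj/: /r/ (liquid, 4) → /j/ (glide, 5) does not fall → phonotactically illegal
nja — σ1 onset /nj/ (2C), coda /∅/ ok → phonotactically legal
dvirnv — violates constraint 2: syllable 1 coda /rnv/ has 3 consonants (> 2) → phonotactically illegal
wdi — violates constraint 3: contains banned sequence /wd/ → phonotactically illegal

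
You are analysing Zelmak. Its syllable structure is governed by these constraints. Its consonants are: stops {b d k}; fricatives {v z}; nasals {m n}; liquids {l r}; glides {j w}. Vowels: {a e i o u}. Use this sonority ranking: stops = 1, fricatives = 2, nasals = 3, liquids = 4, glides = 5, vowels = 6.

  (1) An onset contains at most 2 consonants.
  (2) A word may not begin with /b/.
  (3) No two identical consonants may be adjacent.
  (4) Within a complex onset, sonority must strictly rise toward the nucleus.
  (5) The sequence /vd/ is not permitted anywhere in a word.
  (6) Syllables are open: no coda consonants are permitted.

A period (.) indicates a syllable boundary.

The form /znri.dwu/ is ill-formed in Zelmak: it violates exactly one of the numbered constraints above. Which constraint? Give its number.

1

/znri.dwu/: syllable 1 onset /znr/ has 3 consonants (> 2).
This is a violation of constraint 1: "An onset contains at most 2 consonants."
The remaining constraints (2, 3, 4, 5, 6) are satisfied.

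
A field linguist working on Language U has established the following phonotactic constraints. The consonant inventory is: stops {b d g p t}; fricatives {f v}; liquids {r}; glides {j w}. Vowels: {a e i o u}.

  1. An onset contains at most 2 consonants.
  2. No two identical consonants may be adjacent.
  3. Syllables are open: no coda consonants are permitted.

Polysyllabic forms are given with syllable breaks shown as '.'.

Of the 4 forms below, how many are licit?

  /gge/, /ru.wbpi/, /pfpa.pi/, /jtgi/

/gge/ — violates constraint 2: adjacent identical consonants /gg/ → illicit
/ru.wbpi/ — violates constraint 1: syllable 2 onset /wbp/ has 3 consonants (> 2) → illicit
/pfpa.pi/ — violates constraint 1: syllable 1 onset /pfp/ has 3 consonants (> 2) → illicit
/jtgi/ — violates constraint 1: syllable 1 onset /jtg/ has 3 consonants (> 2) → illicit
No form is licit → 0.

0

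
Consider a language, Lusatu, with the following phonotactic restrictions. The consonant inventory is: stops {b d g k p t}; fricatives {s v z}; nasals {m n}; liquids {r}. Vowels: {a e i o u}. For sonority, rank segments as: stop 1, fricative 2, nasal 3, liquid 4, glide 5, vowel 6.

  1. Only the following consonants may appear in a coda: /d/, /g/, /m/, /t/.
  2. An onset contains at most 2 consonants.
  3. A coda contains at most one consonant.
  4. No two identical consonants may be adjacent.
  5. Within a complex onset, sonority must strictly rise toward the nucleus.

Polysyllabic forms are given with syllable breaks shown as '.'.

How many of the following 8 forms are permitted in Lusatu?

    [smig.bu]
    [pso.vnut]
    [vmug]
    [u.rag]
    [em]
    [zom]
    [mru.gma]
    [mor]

7

[smig.bu] — σ1 onset /sm/ (2→3 rises), coda /g/ ok; σ2 onset /b/, coda /∅/ ok → permitted
[pso.vnut] — σ1 onset /ps/ (1→2 rises), coda /∅/ ok; σ2 onset /vn/ (2→3 rises), coda /t/ ok → permitted
[vmug] — σ1 onset /vm/ (2→3 rises), coda /g/ ok → permitted
[u.rag] — σ1 onset /∅/, coda /∅/ ok; σ2 onset /r/, coda /g/ ok → permitted
[em] — σ1 onset /∅/, coda /m/ ok → permitted
[zom] — σ1 onset /z/, coda /m/ ok → permitted
[mru.gma] — σ1 onset /mr/ (3→4 rises), coda /∅/ ok; σ2 onset /gm/ (1→3 rises), coda /∅/ ok → permitted
[mor] — violates constraint 1: syllable 1 coda contains /r/, which is not a licensed coda consonant → not permitted
Permitted: [smig.bu], [pso.vnut], [vmug], [u.rag], [em], [zom], [mru.gma] → 7.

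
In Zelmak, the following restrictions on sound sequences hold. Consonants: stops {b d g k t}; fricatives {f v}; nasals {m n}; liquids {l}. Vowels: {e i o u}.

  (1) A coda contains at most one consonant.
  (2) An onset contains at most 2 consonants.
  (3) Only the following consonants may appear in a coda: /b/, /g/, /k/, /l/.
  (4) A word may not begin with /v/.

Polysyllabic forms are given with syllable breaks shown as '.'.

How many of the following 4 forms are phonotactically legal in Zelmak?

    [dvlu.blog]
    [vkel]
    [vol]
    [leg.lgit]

0

[dvlu.blog] — violates constraint 2: syllable 1 onset /dvl/ has 3 consonants (> 2) → phonotactically illegal
[vkel] — violates constraint 4: word begins with /v/ → phonotactically illegal
[vol] — violates constraint 4: word begins with /v/ → phonotactically illegal
[leg.lgit] — violates constraint 3: syllable 2 coda contains /t/, which is not a licensed coda consonant → phonotactically illegal
No form is phonotactically legal → 0.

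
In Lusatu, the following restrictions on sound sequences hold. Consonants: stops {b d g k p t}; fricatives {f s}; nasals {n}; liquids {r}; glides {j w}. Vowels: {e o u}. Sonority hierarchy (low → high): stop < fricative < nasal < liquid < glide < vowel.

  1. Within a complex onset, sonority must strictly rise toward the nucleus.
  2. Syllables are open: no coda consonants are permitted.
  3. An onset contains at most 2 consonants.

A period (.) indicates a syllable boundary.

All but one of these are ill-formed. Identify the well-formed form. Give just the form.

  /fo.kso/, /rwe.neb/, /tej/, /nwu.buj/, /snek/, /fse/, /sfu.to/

/fo.kso/ — σ1 onset /f/, coda /∅/ ok; σ2 onset /ks/ (1→2 rises), coda /∅/ ok → well-formed
/rwe.neb/ — violates constraint 2: syllable 2 coda /b/ has 1 consonant (> 0) → ill-formed
/tej/ — violates constraint 2: syllable 1 coda /j/ has 1 consonant (> 0) → ill-formed
/nwu.buj/ — violates constraint 2: syllable 2 coda /j/ has 1 consonant (> 0) → ill-formed
/snek/ — violates constraint 2: syllable 1 coda /k/ has 1 consonant (> 0) → ill-formed
/fse/ — violates constraint 1: syllable 1 onset /fs/: /f/ (fricative, 2) → /s/ (fricative, 2) does not rise → ill-formed
/sfu.to/ — violates constraint 1: syllable 1 onset /sf/: /s/ (fricative, 2) → /f/ (fricative, 2) does not rise → ill-formed

/fo.kso/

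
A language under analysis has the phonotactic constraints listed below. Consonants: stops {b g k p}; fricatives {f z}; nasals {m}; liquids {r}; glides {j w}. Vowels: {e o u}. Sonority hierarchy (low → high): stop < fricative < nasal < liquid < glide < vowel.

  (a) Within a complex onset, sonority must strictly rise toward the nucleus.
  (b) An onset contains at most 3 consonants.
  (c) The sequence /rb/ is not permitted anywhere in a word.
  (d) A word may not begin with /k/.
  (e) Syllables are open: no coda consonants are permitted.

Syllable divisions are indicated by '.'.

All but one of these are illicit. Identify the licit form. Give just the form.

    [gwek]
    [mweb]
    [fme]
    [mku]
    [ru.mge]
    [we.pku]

[fme]

[gwek] — violates constraint (e): syllable 1 coda /k/ has 1 consonant (> 0) → illicit
[mweb] — violates constraint (e): syllable 1 coda /b/ has 1 consonant (> 0) → illicit
[fme] — σ1 onset /fm/ (2→3 rises), coda /∅/ ok → licit
[mku] — violates constraint (a): syllable 1 onset /mk/: /m/ (nasal, 3) → /k/ (stop, 1) does not rise → illicit
[ru.mge] — violates constraint (a): syllable 2 onset /mg/: /m/ (nasal, 3) → /g/ (stop, 1) does not rise → illicit
[we.pku] — violates constraint (a): syllable 2 onset /pk/: /p/ (stop, 1) → /k/ (stop, 1) does not rise → illicit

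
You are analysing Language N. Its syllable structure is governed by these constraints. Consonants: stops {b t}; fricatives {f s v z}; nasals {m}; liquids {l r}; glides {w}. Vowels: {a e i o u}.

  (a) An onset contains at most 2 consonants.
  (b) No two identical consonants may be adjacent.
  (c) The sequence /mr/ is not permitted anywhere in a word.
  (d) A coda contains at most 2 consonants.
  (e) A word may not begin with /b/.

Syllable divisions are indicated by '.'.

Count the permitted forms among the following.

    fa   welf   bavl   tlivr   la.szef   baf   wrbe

fa — σ1 onset /f/, coda /∅/ ok → permitted
welf — σ1 onset /w/, coda /lf/ (2C) ok → permitted
bavl — violates constraint (e): word begins with /b/ → not permitted
tlivr — σ1 onset /tl/ (2C), coda /vr/ (2C) ok → permitted
la.szef — σ1 onset /l/, coda /∅/ ok; σ2 onset /sz/ (2C), coda /f/ ok → permitted
baf — violates constraint (e): word begins with /b/ → not permitted
wrbe — violates constraint (a): syllable 1 onset /wrb/ has 3 consonants (> 2) → not permitted
Permitted: fa, welf, tlivr, la.szef → 4.

4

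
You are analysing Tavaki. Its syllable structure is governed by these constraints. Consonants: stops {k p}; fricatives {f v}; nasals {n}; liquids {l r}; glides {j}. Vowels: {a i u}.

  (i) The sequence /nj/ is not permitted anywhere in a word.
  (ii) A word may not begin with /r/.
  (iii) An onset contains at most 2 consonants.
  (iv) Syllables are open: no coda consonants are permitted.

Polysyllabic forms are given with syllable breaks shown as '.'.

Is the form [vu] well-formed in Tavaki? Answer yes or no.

yes

[vu] — σ1 onset /v/, coda /∅/ ok → well-formed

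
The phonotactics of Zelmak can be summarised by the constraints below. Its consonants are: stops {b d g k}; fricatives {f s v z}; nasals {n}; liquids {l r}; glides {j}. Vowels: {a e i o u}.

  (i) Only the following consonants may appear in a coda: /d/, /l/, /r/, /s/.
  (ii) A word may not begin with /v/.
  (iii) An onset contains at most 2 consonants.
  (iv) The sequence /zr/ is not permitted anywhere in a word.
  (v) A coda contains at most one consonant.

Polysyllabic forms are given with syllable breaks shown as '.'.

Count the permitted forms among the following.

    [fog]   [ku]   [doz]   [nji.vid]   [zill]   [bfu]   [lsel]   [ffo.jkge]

[fog] — violates constraint (i): syllable 1 coda contains /g/, which is not a licensed coda consonant → not permitted
[ku] — σ1 onset /k/, coda /∅/ ok → permitted
[doz] — violates constraint (i): syllable 1 coda contains /z/, which is not a licensed coda consonant → not permitted
[nji.vid] — σ1 onset /nj/ (2C), coda /∅/ ok; σ2 onset /v/, coda /d/ ok → permitted
[zill] — violates constraint (v): syllable 1 coda /ll/ has 2 consonants (> 1) → not permitted
[bfu] — σ1 onset /bf/ (2C), coda /∅/ ok → permitted
[lsel] — σ1 onset /ls/ (2C), coda /l/ ok → permitted
[ffo.jkge] — violates constraint (iii): syllable 2 onset /jkg/ has 3 consonants (> 2) → not permitted
Permitted: [ku], [nji.vid], [bfu], [lsel] → 4.

4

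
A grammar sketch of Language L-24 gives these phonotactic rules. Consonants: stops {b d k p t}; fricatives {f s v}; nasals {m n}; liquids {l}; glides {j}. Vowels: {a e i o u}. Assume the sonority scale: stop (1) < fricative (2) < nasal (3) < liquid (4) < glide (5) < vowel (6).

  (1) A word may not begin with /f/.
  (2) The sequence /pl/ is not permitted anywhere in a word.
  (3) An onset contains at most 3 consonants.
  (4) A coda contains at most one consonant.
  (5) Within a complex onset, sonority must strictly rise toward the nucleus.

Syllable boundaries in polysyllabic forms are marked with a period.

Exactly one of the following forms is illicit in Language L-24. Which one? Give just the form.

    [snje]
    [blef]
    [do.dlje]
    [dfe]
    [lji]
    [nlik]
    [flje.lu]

[snje] — σ1 onset /snj/ (2→3→5 rises), coda /∅/ ok → licit
[blef] — σ1 onset /bl/ (1→4 rises), coda /f/ ok → licit
[do.dlje] — σ1 onset /d/, coda /∅/ ok; σ2 onset /dlj/ (1→4→5 rises), coda /∅/ ok → licit
[dfe] — σ1 onset /df/ (1→2 rises), coda /∅/ ok → licit
[lji] — σ1 onset /lj/ (4→5 rises), coda /∅/ ok → licit
[nlik] — σ1 onset /nl/ (3→4 rises), coda /k/ ok → licit
[flje.lu] — violates constraint 1: word begins with /f/ → illicit

[flje.lu]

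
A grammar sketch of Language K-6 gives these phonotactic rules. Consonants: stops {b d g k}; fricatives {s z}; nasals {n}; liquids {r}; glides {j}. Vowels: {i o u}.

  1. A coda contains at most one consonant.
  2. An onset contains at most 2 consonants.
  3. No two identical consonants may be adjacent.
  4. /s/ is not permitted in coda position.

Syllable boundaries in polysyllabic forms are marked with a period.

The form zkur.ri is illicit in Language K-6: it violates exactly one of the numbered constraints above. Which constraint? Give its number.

zkur.ri: adjacent identical consonants /rr/.
This is a violation of constraint 3: "No two identical consonants may be adjacent."
The remaining constraints (1, 2, 4) are satisfied.

3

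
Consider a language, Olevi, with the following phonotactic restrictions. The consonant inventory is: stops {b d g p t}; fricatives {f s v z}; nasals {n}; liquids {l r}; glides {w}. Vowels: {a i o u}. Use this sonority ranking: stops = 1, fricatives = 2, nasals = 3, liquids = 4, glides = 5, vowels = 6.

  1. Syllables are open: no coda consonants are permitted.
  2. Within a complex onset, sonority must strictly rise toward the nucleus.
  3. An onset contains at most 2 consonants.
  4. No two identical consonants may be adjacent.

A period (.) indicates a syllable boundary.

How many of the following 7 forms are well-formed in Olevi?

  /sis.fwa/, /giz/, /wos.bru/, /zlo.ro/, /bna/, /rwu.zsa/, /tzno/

/sis.fwa/ — violates constraint 1: syllable 1 coda /s/ has 1 consonant (> 0) → ill-formed
/giz/ — violates constraint 1: syllable 1 coda /z/ has 1 consonant (> 0) → ill-formed
/wos.bru/ — violates constraint 1: syllable 1 coda /s/ has 1 consonant (> 0) → ill-formed
/zlo.ro/ — σ1 onset /zl/ (2→4 rises), coda /∅/ ok; σ2 onset /r/, coda /∅/ ok → well-formed
/bna/ — σ1 onset /bn/ (1→3 rises), coda /∅/ ok → well-formed
/rwu.zsa/ — violates constraint 2: syllable 2 onset /zs/: /z/ (fricative, 2) → /s/ (fricative, 2) does not rise → ill-formed
/tzno/ — violates constraint 3: syllable 1 onset /tzn/ has 3 consonants (> 2) → ill-formed
Well-formed: /zlo.ro/, /bna/ → 2.

2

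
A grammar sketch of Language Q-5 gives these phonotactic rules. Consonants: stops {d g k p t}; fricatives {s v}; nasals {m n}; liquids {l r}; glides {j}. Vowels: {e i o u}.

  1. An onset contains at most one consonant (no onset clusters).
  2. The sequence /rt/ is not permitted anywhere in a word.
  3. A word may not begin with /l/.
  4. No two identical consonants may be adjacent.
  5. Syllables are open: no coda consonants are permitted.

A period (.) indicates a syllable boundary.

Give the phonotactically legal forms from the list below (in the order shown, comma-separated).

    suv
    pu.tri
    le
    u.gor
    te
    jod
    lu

te

suv — violates constraint 5: syllable 1 coda /v/ has 1 consonant (> 0) → phonotactically illegal
pu.tri — violates constraint 1: syllable 2 onset /tr/ has 2 consonants (> 1) → phonotactically illegal
le — violates constraint 3: word begins with /l/ → phonotactically illegal
u.gor — violates constraint 5: syllable 2 coda /r/ has 1 consonant (> 0) → phonotactically illegal
te — σ1 onset /t/, coda /∅/ ok → phonotactically legal
jod — violates constraint 5: syllable 1 coda /d/ has 1 consonant (> 0) → phonotactically illegal
lu — violates constraint 3: word begins with /l/ → phonotactically illegal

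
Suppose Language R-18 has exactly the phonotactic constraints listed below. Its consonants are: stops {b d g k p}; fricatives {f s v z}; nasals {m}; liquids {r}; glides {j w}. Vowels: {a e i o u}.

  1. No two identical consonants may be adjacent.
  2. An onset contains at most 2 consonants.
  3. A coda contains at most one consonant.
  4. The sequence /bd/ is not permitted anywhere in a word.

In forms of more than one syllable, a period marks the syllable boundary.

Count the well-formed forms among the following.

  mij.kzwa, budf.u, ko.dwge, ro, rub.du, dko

mij.kzwa — violates constraint 2: syllable 2 onset /kzw/ has 3 consonants (> 2) → ill-formed
budf.u — violates constraint 3: syllable 1 coda /df/ has 2 consonants (> 1) → ill-formed
ko.dwge — violates constraint 2: syllable 2 onset /dwg/ has 3 consonants (> 2) → ill-formed
ro — σ1 onset /r/, coda /∅/ ok → well-formed
rub.du — violates constraint 4: contains banned sequence /bd/ → ill-formed
dko — σ1 onset /dk/ (2C), coda /∅/ ok → well-formed
Well-formed: ro, dko → 2.

2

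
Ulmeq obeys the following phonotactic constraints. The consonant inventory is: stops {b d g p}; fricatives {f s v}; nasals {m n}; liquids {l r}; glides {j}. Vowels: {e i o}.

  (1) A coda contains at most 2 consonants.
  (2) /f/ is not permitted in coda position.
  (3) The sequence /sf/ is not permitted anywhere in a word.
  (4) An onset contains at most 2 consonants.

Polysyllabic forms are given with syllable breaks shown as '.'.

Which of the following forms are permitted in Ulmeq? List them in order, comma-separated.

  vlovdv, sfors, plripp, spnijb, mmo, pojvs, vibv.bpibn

vlovdv — violates constraint 1: syllable 1 coda /vdv/ has 3 consonants (> 2) → not permitted
sfors — violates constraint 3: contains banned sequence /sf/ → not permitted
plripp — violates constraint 4: syllable 1 onset /plr/ has 3 consonants (> 2) → not permitted
spnijb — violates constraint 4: syllable 1 onset /spn/ has 3 consonants (> 2) → not permitted
mmo — σ1 onset /mm/ (2C), coda /∅/ ok → permitted
pojvs — violates constraint 1: syllable 1 coda /jvs/ has 3 consonants (> 2) → not permitted
vibv.bpibn — σ1 onset /v/, coda /bv/ (2C) ok; σ2 onset /bp/ (2C), coda /bn/ (2C) ok → permitted

mmo, vibv.bpibn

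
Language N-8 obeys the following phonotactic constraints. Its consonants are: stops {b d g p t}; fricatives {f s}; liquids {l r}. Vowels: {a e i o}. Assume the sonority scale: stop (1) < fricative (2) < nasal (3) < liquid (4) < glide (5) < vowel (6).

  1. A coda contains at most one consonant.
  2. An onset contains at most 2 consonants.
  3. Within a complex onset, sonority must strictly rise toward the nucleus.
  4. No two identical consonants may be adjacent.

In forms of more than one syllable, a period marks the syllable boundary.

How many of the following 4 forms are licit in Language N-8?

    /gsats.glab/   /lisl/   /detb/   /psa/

/gsats.glab/ — violates constraint 1: syllable 1 coda /ts/ has 2 consonants (> 1) → illicit
/lisl/ — violates constraint 1: syllable 1 coda /sl/ has 2 consonants (> 1) → illicit
/detb/ — violates constraint 1: syllable 1 coda /tb/ has 2 consonants (> 1) → illicit
/psa/ — σ1 onset /ps/ (1→2 rises), coda /∅/ ok → licit
Licit: /psa/ → 1.

1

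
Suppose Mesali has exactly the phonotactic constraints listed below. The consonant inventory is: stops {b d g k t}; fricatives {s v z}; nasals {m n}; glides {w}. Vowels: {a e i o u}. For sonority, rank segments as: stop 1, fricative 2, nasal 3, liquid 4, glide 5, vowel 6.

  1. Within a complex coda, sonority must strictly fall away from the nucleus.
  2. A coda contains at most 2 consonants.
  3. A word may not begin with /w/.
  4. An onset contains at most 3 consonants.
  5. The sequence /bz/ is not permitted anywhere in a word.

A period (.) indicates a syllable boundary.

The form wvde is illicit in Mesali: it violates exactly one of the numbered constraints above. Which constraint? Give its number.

3

wvde: word begins with /w/.
This is a violation of constraint 3: "A word may not begin with /w/."
The remaining constraints (1, 2, 4, 5) are satisfied.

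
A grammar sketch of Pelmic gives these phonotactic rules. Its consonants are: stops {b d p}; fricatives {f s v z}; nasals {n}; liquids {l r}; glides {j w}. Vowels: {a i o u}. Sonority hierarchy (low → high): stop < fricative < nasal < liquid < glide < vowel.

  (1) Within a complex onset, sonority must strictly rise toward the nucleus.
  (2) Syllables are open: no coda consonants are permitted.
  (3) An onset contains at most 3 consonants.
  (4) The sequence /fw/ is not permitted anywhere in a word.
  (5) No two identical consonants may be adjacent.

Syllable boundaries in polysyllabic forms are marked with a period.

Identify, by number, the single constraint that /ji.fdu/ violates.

/ji.fdu/: syllable 2 onset /fd/: /f/ (fricative, 2) → /d/ (stop, 1) does not rise.
This is a violation of constraint 1: "Within a complex onset, sonority must strictly rise toward the nucleus."
The remaining constraints (2, 3, 4, 5) are satisfied.

1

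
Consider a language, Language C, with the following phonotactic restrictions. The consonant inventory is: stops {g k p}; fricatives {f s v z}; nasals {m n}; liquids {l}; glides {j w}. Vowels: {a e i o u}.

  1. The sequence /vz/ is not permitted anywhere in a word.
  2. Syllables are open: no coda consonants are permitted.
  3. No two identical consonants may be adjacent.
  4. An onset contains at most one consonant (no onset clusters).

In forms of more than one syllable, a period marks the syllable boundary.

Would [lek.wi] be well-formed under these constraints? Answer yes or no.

no

[lek.wi] — violates constraint 2: syllable 1 coda /k/ has 1 consonant (> 0) → ill-formed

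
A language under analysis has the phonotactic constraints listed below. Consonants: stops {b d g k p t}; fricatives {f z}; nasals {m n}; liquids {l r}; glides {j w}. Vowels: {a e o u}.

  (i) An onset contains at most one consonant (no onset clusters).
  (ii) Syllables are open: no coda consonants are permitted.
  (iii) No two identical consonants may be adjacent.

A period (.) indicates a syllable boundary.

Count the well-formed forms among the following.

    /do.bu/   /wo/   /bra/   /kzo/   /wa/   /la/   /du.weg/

/do.bu/ — σ1 onset /d/, coda /∅/ ok; σ2 onset /b/, coda /∅/ ok → well-formed
/wo/ — σ1 onset /w/, coda /∅/ ok → well-formed
/bra/ — violates constraint (i): syllable 1 onset /br/ has 2 consonants (> 1) → ill-formed
/kzo/ — violates constraint (i): syllable 1 onset /kz/ has 2 consonants (> 1) → ill-formed
/wa/ — σ1 onset /w/, coda /∅/ ok → well-formed
/la/ — σ1 onset /l/, coda /∅/ ok → well-formed
/du.weg/ — violates constraint (ii): syllable 2 coda /g/ has 1 consonant (> 0) → ill-formed
Well-formed: /do.bu/, /wo/, /wa/, /la/ → 4.

4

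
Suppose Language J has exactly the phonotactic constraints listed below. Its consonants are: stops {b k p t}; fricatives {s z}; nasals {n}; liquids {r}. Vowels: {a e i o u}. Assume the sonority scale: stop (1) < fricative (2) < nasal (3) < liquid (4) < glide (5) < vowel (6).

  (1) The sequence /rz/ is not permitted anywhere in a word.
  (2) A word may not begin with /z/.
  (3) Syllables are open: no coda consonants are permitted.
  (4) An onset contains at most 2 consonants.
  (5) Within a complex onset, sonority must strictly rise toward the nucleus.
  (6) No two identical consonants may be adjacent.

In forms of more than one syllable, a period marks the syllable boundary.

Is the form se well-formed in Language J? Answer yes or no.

yes

se — σ1 onset /s/, coda /∅/ ok → well-formed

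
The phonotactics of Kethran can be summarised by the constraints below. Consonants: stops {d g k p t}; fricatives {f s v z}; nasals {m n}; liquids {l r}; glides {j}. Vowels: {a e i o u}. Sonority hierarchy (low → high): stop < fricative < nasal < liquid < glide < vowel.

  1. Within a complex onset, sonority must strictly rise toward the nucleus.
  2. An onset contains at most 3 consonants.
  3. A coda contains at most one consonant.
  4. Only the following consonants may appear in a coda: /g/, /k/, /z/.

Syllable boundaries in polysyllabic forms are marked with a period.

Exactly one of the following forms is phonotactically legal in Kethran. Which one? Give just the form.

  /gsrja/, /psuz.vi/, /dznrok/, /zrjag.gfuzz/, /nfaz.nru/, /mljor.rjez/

/gsrja/ — violates constraint 2: syllable 1 onset /gsrj/ has 4 consonants (> 3) → phonotactically illegal
/psuz.vi/ — σ1 onset /ps/ (1→2 rises), coda /z/ ok; σ2 onset /v/, coda /∅/ ok → phonotactically legal
/dznrok/ — violates constraint 2: syllable 1 onset /dznr/ has 4 consonants (> 3) → phonotactically illegal
/zrjag.gfuzz/ — violates constraint 3: syllable 2 coda /zz/ has 2 consonants (> 1) → phonotactically illegal
/nfaz.nru/ — violates constraint 1: syllable 1 onset /nf/: /n/ (nasal, 3) → /f/ (fricative, 2) does not rise → phonotactically illegal
/mljor.rjez/ — violates constraint 4: syllable 1 coda contains /r/, which is not a licensed coda consonant → phonotactically illegal

/psuz.vi/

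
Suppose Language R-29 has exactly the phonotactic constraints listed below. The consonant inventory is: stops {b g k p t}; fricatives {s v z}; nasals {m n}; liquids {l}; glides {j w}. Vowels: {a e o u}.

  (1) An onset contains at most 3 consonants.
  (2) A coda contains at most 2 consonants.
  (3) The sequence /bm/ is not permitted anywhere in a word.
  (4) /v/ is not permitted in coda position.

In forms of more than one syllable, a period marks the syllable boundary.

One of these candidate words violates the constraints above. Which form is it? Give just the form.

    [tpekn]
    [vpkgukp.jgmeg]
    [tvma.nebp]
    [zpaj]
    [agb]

[vpkgukp.jgmeg]

[tpekn] — σ1 onset /tp/ (2C), coda /kn/ (2C) ok → well-formed
[vpkgukp.jgmeg] — violates constraint 1: syllable 1 onset /vpkg/ has 4 consonants (> 3) → ill-formed
[tvma.nebp] — σ1 onset /tvm/ (3C), coda /∅/ ok; σ2 onset /n/, coda /bp/ (2C) ok → well-formed
[zpaj] — σ1 onset /zp/ (2C), coda /j/ ok → well-formed
[agb] — σ1 onset /∅/, coda /gb/ (2C) ok → well-formed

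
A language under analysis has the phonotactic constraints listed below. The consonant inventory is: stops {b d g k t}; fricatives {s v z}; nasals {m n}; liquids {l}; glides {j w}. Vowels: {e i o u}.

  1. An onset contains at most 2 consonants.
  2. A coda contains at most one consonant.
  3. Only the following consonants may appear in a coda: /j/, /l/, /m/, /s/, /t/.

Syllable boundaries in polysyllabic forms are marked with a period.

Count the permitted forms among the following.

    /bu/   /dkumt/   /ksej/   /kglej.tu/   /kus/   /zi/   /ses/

5

/bu/ — σ1 onset /b/, coda /∅/ ok → permitted
/dkumt/ — violates constraint 2: syllable 1 coda /mt/ has 2 consonants (> 1) → not permitted
/ksej/ — σ1 onset /ks/ (2C), coda /j/ ok → permitted
/kglej.tu/ — violates constraint 1: syllable 1 onset /kgl/ has 3 consonants (> 2) → not permitted
/kus/ — σ1 onset /k/, coda /s/ ok → permitted
/zi/ — σ1 onset /z/, coda /∅/ ok → permitted
/ses/ — σ1 onset /s/, coda /s/ ok → permitted
Permitted: /bu/, /ksej/, /kus/, /zi/, /ses/ → 5.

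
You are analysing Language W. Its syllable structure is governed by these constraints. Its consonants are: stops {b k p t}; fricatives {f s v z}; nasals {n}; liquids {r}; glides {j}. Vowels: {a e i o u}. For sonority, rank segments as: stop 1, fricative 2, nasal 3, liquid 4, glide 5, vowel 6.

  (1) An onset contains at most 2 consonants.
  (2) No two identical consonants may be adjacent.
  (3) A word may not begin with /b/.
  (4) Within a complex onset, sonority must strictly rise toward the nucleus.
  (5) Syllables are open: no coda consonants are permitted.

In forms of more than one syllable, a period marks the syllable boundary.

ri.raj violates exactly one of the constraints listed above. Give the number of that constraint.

5

ri.raj: syllable 2 coda /j/ has 1 consonant (> 0).
This is a violation of constraint 5: "Syllables are open: no coda consonants are permitted."
The remaining constraints (1, 2, 3, 4) are satisfied.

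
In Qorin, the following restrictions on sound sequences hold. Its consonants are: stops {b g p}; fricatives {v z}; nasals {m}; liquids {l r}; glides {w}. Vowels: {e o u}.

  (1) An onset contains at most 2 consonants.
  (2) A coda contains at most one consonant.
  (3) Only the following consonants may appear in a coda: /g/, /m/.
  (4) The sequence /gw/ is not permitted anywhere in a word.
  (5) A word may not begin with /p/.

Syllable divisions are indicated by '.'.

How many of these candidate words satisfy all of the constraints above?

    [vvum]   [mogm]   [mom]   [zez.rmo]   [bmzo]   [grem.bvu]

3

[vvum] — σ1 onset /vv/ (2C), coda /m/ ok → licit
[mogm] — violates constraint 2: syllable 1 coda /gm/ has 2 consonants (> 1) → illicit
[mom] — σ1 onset /m/, coda /m/ ok → licit
[zez.rmo] — violates constraint 3: syllable 1 coda contains /z/, which is not a licensed coda consonant → illicit
[bmzo] — violates constraint 1: syllable 1 onset /bmz/ has 3 consonants (> 2) → illicit
[grem.bvu] — σ1 onset /gr/ (2C), coda /m/ ok; σ2 onset /bv/ (2C), coda /∅/ ok → licit
Licit: [vvum], [mom], [grem.bvu] → 3.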